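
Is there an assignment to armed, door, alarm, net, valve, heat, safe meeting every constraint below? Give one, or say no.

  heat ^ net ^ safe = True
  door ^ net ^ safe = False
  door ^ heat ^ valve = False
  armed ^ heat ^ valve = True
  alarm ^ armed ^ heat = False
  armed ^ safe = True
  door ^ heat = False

UNSATISFIABLE

Adding constraints 1, 2, 7 mod 2: every variable appears an even number of times on the left, so the left side is 0.
But the right sides sum to 1 (mod 2). 0 ≠ 1 — the system is inconsistent.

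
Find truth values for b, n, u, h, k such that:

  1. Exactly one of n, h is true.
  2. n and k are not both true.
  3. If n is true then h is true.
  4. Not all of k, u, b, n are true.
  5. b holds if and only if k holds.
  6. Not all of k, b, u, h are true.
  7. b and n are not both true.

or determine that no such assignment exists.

b: True; n: False; u: False; h: True; k: True

  (1) {n, h}: 1 true — exactly one ✓
  (2) n=F, k=T — not both ✓
  (3) n=F ⇒ h: vacuous ✓
  (4) {k, u, b, n}: 2/4 true — not all ✓
  (5) b=T, k=T — same ✓
  (6) {k, b, u, h}: 3/4 true — not all ✓
  (7) b=T, n=F — not both ✓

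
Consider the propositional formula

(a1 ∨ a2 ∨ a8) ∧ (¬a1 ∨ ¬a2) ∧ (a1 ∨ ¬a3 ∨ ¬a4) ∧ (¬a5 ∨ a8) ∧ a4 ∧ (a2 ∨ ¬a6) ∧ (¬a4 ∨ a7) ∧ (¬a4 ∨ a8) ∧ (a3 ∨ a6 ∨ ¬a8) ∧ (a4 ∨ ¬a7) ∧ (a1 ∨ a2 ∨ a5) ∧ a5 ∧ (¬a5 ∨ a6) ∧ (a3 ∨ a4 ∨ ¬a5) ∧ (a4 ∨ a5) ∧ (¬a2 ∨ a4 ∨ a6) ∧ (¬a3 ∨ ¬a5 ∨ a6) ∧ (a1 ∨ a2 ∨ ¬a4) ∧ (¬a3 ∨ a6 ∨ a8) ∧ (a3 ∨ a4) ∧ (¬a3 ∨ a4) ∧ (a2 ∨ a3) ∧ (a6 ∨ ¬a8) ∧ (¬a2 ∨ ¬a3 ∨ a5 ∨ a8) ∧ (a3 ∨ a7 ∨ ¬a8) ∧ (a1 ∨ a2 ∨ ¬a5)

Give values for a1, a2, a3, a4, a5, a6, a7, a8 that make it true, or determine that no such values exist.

Unit clause (a4) forces a4 = True.
In (¬a4 ∨ a7) only a7 is left, so a7 = True.
In (¬a4 ∨ a8) only a8 is left, so a8 = True.
Unit clause (a5) forces a5 = True.
In (¬a5 ∨ a6) only a6 is left, so a6 = True.
In (a2 ∨ ¬a6) only a2 is left, so a2 = True.
In (¬a1 ∨ ¬a2) only ¬a1 is left, so a1 = False.
In (a1 ∨ ¬a3 ∨ ¬a4) only ¬a3 is left, so a3 = False.
All clauses satisfied.

a1: False; a2: True; a3: False; a4: True; a5: True; a6: True; a7: True; a8: True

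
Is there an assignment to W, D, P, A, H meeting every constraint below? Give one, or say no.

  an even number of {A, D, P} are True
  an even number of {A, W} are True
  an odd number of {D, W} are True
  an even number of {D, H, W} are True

W = False; D = True; P = True; A = False; H = True

{A, D, P}: 2 true → even ✓
{A, W}: 0 true → even ✓
{D, W}: 1 true → odd ✓
{D, H, W}: 2 true → even ✓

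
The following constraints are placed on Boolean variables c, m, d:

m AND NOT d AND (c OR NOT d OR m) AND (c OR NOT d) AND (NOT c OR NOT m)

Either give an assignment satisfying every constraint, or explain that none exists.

c: False, m: True, d: False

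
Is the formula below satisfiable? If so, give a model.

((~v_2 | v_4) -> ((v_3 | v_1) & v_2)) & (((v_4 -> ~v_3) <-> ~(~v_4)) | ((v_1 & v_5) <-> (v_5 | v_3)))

v_1 = True; v_2 = True; v_3 = False; v_4 = False; v_5 = False

  (~v_2 | v_4) -> ((v_3 | v_1) & v_2) = True
    ~v_2 | v_4 = False
      ~v_2 = False
    (v_3 | v_1) & v_2 = True
      v_3 | v_1 = True
  ((v_4 -> ~v_3) <-> ~(~v_4)) | ((v_1 & v_5) <-> (v_5 | v_3)) = True
    (v_4 -> ~v_3) <-> ~(~v_4) = False
      v_4 -> ~v_3 = True
        ~v_3 = True
      ~(~v_4) = False
        ~v_4 = True
    (v_1 & v_5) <-> (v_5 | v_3) = True
      v_1 & v_5 = False
      v_5 | v_3 = False
Both conjuncts True, so the formula holds.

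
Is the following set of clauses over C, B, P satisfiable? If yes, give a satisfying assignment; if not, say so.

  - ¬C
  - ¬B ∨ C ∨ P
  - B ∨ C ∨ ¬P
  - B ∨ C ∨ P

C=F, B=T, P=T

Unit clause (¬C) forces C = False.
Try B = False:
  (B ∨ C ∨ ¬P) forces P = False.
  clause (B ∨ C ∨ P) is falsified — backtrack.
So B = True.
  then (¬B ∨ C ∨ P) forces P = True.
All clauses satisfied.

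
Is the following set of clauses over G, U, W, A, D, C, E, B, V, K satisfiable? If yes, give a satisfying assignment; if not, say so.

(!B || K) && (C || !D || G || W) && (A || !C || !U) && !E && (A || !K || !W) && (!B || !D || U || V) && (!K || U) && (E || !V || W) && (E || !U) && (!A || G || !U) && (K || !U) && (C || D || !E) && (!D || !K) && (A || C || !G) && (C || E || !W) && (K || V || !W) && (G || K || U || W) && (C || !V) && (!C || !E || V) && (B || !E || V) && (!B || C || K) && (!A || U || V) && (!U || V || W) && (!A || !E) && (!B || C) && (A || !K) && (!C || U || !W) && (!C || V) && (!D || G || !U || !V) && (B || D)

Case W = True:
  (!E) forces E = False.
  (E || !U) forces U = False.
  (!K || U) forces K = False.
  (!B || K) forces B = False.
  (C || E || !W) forces C = True.
  Clause (!C || U || !W) is falsified — contradiction.
Case W = False:
  (!E) forces E = False.
  (E || !V || W) forces V = False.
  (E || !U) forces U = False.
  (!K || U) forces K = False.
  (!B || K) forces B = False.
  (G || K || U || W) forces G = True.
  (!A || U || V) forces A = False.
  (A || C || !G) forces C = True.
  Clause (!C || V) is falsified — contradiction.
Both cases fail, so the formula is unsatisfiable.

The formula is unsatisfiable.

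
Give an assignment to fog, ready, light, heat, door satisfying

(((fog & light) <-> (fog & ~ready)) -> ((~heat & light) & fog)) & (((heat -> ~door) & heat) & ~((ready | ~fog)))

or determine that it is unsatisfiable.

fog = True, ready = False, light = False, heat = True, door = False

  ((fog & light) <-> (fog & ~ready)) -> ((~heat & light) & fog) = True
    (fog & light) <-> (fog & ~ready) = False
      fog & light = False
      fog & ~ready = True
        ~ready = True
    (~heat & light) & fog = False
      ~heat & light = False
        ~heat = False
  ((heat -> ~door) & heat) & ~((ready | ~fog)) = True
    (heat -> ~door) & heat = True
      heat -> ~door = True
        ~door = True
    ~((ready | ~fog)) = True
      ready | ~fog = False
        ~fog = False
Both conjuncts True, so the formula holds.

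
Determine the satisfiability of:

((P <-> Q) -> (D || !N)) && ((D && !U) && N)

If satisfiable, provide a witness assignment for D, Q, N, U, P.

D = True, Q = True, N = True, U = False, P = True

  (P <-> Q) -> (D || !N) = True
    P <-> Q = True
    D || !N = True
      !N = False
  (D && !U) && N = True
    D && !U = True
      !U = True
Both conjuncts True, so the formula holds.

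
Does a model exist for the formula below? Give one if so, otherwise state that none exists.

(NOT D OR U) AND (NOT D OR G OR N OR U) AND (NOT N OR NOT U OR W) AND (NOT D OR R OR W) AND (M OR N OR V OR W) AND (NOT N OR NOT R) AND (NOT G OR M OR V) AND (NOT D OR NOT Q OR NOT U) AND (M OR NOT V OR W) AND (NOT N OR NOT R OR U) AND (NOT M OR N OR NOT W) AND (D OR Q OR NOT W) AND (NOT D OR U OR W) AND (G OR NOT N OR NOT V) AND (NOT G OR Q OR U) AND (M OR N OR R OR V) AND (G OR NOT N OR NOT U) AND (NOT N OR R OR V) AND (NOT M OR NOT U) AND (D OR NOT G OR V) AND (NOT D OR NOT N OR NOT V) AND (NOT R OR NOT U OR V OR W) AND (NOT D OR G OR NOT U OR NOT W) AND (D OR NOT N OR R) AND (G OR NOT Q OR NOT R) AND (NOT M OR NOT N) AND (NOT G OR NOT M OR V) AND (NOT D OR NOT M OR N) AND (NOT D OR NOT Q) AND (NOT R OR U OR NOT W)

V=T, D=F, M=T, N=F, W=F, U=F, G=F, R=F, Q=T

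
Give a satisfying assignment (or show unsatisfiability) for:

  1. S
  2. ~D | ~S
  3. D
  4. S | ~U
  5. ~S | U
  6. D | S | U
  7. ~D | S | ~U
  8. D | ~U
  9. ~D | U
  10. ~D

Case D = True:
  Clause (~D) is falsified — contradiction.
Case D = False:
  Clause (D) is falsified — contradiction.
Both cases fail, so the formula is unsatisfiable.

UNSATISFIABLE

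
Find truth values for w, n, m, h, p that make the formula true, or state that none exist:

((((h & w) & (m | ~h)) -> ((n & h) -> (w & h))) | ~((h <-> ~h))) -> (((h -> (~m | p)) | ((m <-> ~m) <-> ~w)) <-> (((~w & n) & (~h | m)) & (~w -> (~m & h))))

w = False, n = True, m = True, h = True, p = False

  ((((h & w) & (m | ~h)) -> ((n & h) -> (w & h))) | ~((h <-> ~h))) -> (((h -> (~m | p)) | ((m <-> ~m) <-> ~w)) <-> (((~w & n) & (~h | m)) & (~w -> (~m & h)))) = True
    (((h & w) & (m | ~h)) -> ((n & h) -> (w & h))) | ~((h <-> ~h)) = True
      ((h & w) & (m | ~h)) -> ((n & h) -> (w & h)) = True
        (h & w) & (m | ~h) = False
          h & w = False
          m | ~h = True
            ~h = False
        (n & h) -> (w & h) = False
          n & h = True
          w & h = False
      ~((h <-> ~h)) = True
        h <-> ~h = False
          ~h = False
    ((h -> (~m | p)) | ((m <-> ~m) <-> ~w)) <-> (((~w & n) & (~h | m)) & (~w -> (~m & h))) = True
      (h -> (~m | p)) | ((m <-> ~m) <-> ~w) = False
        h -> (~m | p) = False
          ~m | p = False
            ~m = False
        (m <-> ~m) <-> ~w = False
          m <-> ~m = False
            ~m = False
          ~w = True
      ((~w & n) & (~h | m)) & (~w -> (~m & h)) = False
        (~w & n) & (~h | m) = True
          ~w & n = True
            ~w = True
          ~h | m = True
            ~h = False
        ~w -> (~m & h) = False
          ~w = True
          ~m & h = False
            ~m = False
The formula evaluates to True.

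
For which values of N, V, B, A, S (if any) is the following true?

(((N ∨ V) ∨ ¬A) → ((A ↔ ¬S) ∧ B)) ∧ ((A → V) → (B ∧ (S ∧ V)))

N = False; V = False; B = True; A = True; S = False

  ((N ∨ V) ∨ ¬A) → ((A ↔ ¬S) ∧ B) = True
    (N ∨ V) ∨ ¬A = False
      N ∨ V = False
      ¬A = False
    (A ↔ ¬S) ∧ B = True
      A ↔ ¬S = True
        ¬S = True
  (A → V) → (B ∧ (S ∧ V)) = True
    A → V = False
    B ∧ (S ∧ V) = False
      S ∧ V = False
Both conjuncts True, so the formula holds.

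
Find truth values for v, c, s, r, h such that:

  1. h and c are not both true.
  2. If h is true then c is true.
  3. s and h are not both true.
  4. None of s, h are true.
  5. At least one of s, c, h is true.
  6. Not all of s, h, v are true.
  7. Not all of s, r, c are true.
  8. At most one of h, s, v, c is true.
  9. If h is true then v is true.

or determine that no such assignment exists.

v = False, c = True, s = False, r = False, h = False

  (1) h=F, c=T — not both ✓
  (2) h=F ⇒ c: vacuous ✓
  (3) s=F, h=F — not both ✓
  (4) {s, h}: 0 true — none ✓
  (5) {s, c, h}: 1 true — at least one ✓
  (6) {s, h, v}: 0/3 true — not all ✓
  (7) {s, r, c}: 1/3 true — not all ✓
  (8) {h, s, v, c}: 1 true — at most one ✓
  (9) h=F ⇒ v: vacuous ✓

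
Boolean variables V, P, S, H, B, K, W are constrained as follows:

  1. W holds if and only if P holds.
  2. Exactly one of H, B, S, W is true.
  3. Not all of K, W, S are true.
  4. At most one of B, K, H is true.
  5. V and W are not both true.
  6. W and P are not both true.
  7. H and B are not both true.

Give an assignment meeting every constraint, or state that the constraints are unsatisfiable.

V = True, P = False, S = True, H = False, B = False, K = False, W = False

  (1) W=F, P=F — same ✓
  (2) {H, B, S, W}: 1 true — exactly one ✓
  (3) {K, W, S}: 1/3 true — not all ✓
  (4) {B, K, H}: 0 true — at most one ✓
  (5) V=T, W=F — not both ✓
  (6) W=F, P=F — not both ✓
  (7) H=F, B=F — not both ✓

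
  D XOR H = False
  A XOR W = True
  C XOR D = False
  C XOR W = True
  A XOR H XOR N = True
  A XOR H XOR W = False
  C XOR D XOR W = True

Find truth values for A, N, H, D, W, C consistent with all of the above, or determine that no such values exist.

The formula is unsatisfiable.

Adding constraints 1, 2, 4, 6, 7 mod 2: every variable appears an even number of times on the left, so the left side is 0.
But the right sides sum to 1 (mod 2). 0 ≠ 1 — the system is inconsistent.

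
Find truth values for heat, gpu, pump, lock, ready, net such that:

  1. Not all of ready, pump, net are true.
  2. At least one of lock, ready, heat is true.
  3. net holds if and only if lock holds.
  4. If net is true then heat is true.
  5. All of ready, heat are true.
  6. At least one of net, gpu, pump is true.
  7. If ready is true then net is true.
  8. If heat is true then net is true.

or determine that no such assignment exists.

heat: True; gpu: True; pump: False; lock: True; ready: True; net: True

  (1) {ready, pump, net}: 2/3 true — not all ✓
  (2) {lock, ready, heat}: 3 true — at least one ✓
  (3) net=T, lock=T — same ✓
  (4) net=T ⇒ heat: T ✓
  (5) {ready, heat}: all 2 true ✓
  (6) {net, gpu, pump}: 2 true — at least one ✓
  (7) ready=T ⇒ net: T ✓
  (8) heat=T ⇒ net: T ✓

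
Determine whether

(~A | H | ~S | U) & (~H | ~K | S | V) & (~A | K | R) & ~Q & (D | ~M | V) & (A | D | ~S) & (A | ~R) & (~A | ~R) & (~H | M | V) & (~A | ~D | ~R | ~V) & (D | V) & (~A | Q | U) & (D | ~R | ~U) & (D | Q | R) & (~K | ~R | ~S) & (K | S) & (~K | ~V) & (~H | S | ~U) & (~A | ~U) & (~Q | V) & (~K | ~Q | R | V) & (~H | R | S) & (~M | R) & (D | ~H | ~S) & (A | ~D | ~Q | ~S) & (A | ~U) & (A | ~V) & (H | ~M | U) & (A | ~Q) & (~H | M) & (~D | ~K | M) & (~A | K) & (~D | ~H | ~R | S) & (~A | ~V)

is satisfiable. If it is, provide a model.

M = False, V = False, D = True, Q = False, R = False, A = False, K = False, H = False, U = False, S = True

Unit clause (~Q) forces Q = False.
Try M = True:
  (~M | R) forces R = True.
  (A | ~R) forces A = True.
  clause (~A | ~R) is falsified — backtrack.
So M = False.
  then (~H | M) forces H = False.
Set V = False.
  then (D | V) forces D = True.
  then (~D | ~K | M) forces K = False.
  then (~A | K) forces A = False.
  then (A | ~R) forces R = False.
  then (K | S) forces S = True.
  then (A | ~U) forces U = False.
All clauses satisfied.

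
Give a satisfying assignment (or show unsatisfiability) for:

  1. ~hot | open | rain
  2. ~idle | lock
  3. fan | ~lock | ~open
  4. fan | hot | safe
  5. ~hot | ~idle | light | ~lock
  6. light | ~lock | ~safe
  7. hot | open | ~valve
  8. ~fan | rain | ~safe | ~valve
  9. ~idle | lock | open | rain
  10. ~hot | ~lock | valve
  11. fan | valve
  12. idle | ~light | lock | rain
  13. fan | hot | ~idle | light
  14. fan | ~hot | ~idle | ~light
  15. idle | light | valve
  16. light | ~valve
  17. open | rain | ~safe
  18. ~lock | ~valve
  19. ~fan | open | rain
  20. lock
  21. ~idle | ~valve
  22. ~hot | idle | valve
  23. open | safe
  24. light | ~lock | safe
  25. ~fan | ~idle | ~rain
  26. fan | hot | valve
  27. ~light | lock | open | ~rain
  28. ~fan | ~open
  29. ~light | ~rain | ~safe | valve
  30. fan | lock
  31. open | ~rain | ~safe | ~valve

Case lock = True:
  (~lock | ~valve) forces valve = False.
  (~hot | ~lock | valve) forces hot = False.
  (fan | valve) forces fan = True.
  (~fan | ~open) forces open = False.
  (~fan | open | rain) forces rain = True.
  (open | safe) forces safe = True.
  (light | ~lock | ~safe) forces light = True.
  Clause (~light | ~rain | ~safe | valve) is falsified — contradiction.
Case lock = False:
  Clause (lock) is falsified — contradiction.
Both cases fail, so the formula is unsatisfiable.

UNSATISFIABLE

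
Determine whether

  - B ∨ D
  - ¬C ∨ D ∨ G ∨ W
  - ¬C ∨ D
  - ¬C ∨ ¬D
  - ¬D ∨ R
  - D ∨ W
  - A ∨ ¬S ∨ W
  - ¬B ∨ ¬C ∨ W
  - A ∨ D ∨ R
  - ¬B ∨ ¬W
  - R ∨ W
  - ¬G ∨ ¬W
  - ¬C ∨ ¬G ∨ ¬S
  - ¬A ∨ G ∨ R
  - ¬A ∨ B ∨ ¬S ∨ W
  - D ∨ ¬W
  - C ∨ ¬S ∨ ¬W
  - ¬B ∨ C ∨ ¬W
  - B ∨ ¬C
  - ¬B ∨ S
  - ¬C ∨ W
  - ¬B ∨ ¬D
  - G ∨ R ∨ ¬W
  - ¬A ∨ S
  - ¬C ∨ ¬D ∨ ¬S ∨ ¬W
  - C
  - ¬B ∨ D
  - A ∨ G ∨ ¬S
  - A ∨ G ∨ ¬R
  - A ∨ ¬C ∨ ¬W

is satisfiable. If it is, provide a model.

Case C = True:
  (¬C ∨ D) forces D = True.
  Clause (¬C ∨ ¬D) is falsified — contradiction.
Case C = False:
  Clause (C) is falsified — contradiction.
Both cases fail, so the formula is unsatisfiable.

Unsatisfiable — no assignment works.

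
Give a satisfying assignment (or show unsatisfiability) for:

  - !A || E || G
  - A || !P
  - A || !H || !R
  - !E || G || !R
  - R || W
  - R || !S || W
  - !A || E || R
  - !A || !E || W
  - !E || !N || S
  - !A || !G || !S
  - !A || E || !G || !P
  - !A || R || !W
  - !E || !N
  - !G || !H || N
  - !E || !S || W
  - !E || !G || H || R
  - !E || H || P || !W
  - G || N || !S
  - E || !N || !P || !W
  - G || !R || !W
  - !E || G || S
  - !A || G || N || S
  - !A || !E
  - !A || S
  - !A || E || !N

G = False, R = True, P = False, E = False, W = False, A = False, N = True, H = False, S = False

Set G = False.
Set R = True.
  then (!E || G || !R) forces E = False.
  then (G || !R || !W) forces W = False.
  then (!A || E || G) forces A = False.
  then (A || !P) forces P = False.
  then (A || !H || !R) forces H = False.
Set N = True.
Set S = False.
All clauses satisfied.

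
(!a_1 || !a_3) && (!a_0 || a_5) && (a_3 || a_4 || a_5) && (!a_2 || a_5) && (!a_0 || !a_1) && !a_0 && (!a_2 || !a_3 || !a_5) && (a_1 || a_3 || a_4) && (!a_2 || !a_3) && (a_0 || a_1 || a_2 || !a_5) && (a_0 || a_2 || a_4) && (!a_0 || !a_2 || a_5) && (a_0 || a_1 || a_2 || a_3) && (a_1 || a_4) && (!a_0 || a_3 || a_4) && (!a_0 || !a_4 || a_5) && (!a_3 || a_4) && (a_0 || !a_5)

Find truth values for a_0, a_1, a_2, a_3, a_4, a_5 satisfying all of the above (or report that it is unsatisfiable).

Unit clause (!a_0) forces a_0 = False.
In (a_0 || !a_5) only !a_5 is left, so a_5 = False.
In (!a_2 || a_5) only !a_2 is left, so a_2 = False.
In (a_0 || a_2 || a_4) only a_4 is left, so a_4 = True.
Set a_1 = False.
  then (a_0 || a_1 || a_2 || a_3) forces a_3 = True.
All clauses satisfied.

a_0: False; a_1: False; a_2: False; a_3: True; a_4: True; a_5: False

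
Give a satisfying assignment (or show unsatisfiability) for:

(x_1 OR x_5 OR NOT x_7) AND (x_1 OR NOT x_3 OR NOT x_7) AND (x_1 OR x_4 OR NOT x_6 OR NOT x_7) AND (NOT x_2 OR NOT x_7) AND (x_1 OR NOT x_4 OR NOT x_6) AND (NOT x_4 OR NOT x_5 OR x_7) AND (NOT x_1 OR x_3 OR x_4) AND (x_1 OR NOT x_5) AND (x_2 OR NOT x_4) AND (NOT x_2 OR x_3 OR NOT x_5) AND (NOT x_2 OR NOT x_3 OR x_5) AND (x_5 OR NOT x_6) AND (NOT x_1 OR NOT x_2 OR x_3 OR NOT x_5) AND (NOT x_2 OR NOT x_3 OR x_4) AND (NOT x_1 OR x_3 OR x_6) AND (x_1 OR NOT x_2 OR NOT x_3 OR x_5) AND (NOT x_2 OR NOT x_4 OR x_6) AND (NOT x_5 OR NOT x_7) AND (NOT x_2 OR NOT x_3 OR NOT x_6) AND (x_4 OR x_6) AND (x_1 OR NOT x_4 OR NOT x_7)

x_1=T, x_2=F, x_3=T, x_4=F, x_5=T, x_6=T, x_7=F

Set x_1 = True.
Set x_2 = False.
  then (x_2 OR NOT x_4) forces x_4 = False.
  then (x_4 OR x_6) forces x_6 = True.
  then (NOT x_1 OR x_3 OR x_4) forces x_3 = True.
  then (x_5 OR NOT x_6) forces x_5 = True.
  then (NOT x_5 OR NOT x_7) forces x_7 = False.
All clauses satisfied.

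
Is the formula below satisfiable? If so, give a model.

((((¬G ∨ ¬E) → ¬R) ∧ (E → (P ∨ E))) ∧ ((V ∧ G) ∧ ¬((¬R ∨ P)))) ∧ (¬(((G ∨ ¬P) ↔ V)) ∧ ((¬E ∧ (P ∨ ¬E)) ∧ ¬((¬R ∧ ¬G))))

Case E = True: the conjunct ¬E is False.
Case E = False: the formula simplifies to (¬R ∧ ((V ∧ G) ∧ ¬((¬R ∨ P)))) ∧ (¬(((G ∨ ¬P) ↔ V)) ∧ ¬((¬R ∧ ¬G))).
  R = True: the conjunct ¬R is False.
  R = False: the conjunct ¬((¬R ∨ P)) becomes ¬((True ∨ P)) = False.
Both cases fail — unsatisfiable.

Unsatisfiable — no assignment works.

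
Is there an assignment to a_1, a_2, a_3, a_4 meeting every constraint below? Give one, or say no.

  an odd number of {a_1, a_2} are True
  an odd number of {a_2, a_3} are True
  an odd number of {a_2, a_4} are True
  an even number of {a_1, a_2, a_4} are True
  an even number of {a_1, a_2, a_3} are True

a_1=T, a_2=F, a_3=T, a_4=T

{a_1, a_2}: 1 true → odd ✓
{a_2, a_3}: 1 true → odd ✓
{a_2, a_4}: 1 true → odd ✓
{a_1, a_2, a_4}: 2 true → even ✓
{a_1, a_2, a_3}: 2 true → even ✓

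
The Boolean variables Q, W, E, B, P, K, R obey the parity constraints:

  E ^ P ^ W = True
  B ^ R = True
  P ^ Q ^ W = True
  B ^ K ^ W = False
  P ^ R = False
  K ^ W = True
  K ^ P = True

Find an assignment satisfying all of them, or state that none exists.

Q: True, W: False, E: True, B: True, P: False, K: True, R: False

E ^ P ^ W = T ^ F ^ F = True ✓
B ^ R = T ^ F = True ✓
P ^ Q ^ W = F ^ T ^ F = True ✓
B ^ K ^ W = T ^ T ^ F = False ✓
P ^ R = F ^ F = False ✓
K ^ W = T ^ F = True ✓
K ^ P = T ^ F = True ✓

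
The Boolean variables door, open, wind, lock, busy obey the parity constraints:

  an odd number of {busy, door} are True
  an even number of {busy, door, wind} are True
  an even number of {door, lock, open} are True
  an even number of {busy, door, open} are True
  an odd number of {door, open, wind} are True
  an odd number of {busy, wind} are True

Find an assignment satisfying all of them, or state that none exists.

door: True, open: True, wind: True, lock: False, busy: False

{busy, door}: 1 true → odd ✓
{busy, door, wind}: 2 true → even ✓
{door, lock, open}: 2 true → even ✓
{busy, door, open}: 2 true → even ✓
{door, open, wind}: 3 true → odd ✓
{busy, wind}: 1 true → odd ✓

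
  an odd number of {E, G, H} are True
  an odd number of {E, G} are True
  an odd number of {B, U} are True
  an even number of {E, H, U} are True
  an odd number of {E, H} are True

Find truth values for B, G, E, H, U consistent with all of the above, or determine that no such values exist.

B=F, G=F, E=T, H=F, U=T

{E, G, H}: 1 true → odd ✓
{E, G}: 1 true → odd ✓
{B, U}: 1 true → odd ✓
{E, H, U}: 2 true → even ✓
{E, H}: 1 true → odd ✓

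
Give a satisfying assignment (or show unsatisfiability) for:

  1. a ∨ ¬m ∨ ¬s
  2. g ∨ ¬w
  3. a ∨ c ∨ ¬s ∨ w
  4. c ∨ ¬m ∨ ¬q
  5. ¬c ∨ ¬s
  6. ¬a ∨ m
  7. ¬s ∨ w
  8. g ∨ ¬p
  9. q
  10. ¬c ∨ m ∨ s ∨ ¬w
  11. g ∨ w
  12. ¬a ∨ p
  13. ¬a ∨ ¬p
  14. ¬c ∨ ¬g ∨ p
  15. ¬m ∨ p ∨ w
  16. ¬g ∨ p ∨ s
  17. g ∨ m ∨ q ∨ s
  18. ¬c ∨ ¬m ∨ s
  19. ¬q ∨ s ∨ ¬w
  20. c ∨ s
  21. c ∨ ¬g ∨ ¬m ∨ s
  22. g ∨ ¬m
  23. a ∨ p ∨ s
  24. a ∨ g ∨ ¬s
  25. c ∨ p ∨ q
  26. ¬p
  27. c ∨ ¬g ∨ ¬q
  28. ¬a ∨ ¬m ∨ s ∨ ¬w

No satisfying assignment exists.

Case g = True:
  (q) forces q = True.
  (¬p) forces p = False.
  (¬a ∨ p) forces a = False.
  (¬c ∨ ¬g ∨ p) forces c = False.
  Clause (c ∨ ¬g ∨ ¬q) is falsified — contradiction.
Case g = False:
  (g ∨ ¬w) forces w = False.
  Clause (g ∨ w) is falsified — contradiction.
Both cases fail, so the formula is unsatisfiable.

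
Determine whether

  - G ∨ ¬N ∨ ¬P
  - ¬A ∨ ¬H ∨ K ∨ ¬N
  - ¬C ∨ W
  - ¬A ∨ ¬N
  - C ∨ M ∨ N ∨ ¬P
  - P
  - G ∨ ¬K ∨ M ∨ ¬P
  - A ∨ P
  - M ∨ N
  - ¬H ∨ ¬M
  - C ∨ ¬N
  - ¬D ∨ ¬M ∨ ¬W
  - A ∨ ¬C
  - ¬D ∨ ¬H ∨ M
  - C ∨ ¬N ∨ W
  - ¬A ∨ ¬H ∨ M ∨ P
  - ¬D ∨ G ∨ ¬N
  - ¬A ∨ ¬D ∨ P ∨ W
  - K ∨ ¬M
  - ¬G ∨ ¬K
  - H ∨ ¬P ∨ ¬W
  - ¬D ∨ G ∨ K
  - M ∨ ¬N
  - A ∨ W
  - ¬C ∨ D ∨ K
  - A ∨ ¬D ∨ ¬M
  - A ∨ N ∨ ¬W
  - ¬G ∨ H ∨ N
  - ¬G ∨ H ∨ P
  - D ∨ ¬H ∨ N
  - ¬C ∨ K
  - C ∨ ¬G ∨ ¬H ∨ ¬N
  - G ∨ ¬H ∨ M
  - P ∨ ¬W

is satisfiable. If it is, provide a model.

K=T, C=F, H=F, A=T, G=F, W=F, N=F, M=T, D=F, P=T

Unit clause (P) forces P = True.
Set K = True.
  then (¬G ∨ ¬K) forces G = False.
  then (G ∨ ¬N ∨ ¬P) forces N = False.
  then (G ∨ ¬K ∨ M ∨ ¬P) forces M = True.
  then (¬H ∨ ¬M) forces H = False.
  then (H ∨ ¬P ∨ ¬W) forces W = False.
  then (A ∨ W) forces A = True.
  then (¬C ∨ W) forces C = False.
Set D = False.
All clauses satisfied.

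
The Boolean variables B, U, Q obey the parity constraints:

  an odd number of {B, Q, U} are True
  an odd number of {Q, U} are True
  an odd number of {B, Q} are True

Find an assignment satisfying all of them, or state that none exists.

B=F; U=F; Q=T

{B, Q, U}: 1 true → odd ✓
{Q, U}: 1 true → odd ✓
{B, Q}: 1 true → odd ✓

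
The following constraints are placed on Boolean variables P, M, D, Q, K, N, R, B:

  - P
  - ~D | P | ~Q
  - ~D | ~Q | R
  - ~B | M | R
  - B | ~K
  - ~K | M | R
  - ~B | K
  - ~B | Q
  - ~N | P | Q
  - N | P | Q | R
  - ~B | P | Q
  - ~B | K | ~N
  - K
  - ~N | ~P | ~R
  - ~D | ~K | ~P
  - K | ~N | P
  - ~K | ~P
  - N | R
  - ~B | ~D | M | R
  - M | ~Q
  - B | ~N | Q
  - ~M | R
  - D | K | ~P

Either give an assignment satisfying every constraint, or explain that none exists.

Unsatisfiable

Case P = True:
  (K) forces K = True.
  Clause (~K | ~P) is falsified — contradiction.
Case P = False:
  Clause (P) is falsified — contradiction.
Both cases fail, so the formula is unsatisfiable.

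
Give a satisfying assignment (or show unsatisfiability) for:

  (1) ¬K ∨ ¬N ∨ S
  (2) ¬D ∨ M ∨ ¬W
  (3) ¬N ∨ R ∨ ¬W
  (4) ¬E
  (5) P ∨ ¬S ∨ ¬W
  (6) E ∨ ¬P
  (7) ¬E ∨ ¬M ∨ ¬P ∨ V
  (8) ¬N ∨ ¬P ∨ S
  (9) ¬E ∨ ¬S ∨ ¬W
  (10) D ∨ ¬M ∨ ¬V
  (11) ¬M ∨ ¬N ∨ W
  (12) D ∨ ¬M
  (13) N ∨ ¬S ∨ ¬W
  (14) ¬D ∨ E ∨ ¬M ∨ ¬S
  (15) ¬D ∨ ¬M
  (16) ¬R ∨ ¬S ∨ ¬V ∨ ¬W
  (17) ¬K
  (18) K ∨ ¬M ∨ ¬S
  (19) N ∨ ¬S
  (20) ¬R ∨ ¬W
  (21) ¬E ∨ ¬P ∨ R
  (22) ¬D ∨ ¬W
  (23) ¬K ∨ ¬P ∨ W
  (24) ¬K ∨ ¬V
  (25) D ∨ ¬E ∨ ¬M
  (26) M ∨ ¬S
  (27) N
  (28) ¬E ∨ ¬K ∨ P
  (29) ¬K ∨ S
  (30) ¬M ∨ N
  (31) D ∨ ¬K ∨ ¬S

Unit clause (¬E) forces E = False.
In (E ∨ ¬P) only ¬P is left, so P = False.
Unit clause (¬K) forces K = False.
Unit clause (N) forces N = True.
Try M = True:
  (¬M ∨ ¬N ∨ W) forces W = True.
  (¬N ∨ R ∨ ¬W) forces R = True.
  clause (¬R ∨ ¬W) is falsified — backtrack.
So M = False.
  then (M ∨ ¬S) forces S = False.
Set V = True.
Set D = False.
Set W = False.
Set R = True.
All clauses satisfied.

K = False, M = False, V = True, N = True, D = False, W = False, E = False, R = True, P = False, S = False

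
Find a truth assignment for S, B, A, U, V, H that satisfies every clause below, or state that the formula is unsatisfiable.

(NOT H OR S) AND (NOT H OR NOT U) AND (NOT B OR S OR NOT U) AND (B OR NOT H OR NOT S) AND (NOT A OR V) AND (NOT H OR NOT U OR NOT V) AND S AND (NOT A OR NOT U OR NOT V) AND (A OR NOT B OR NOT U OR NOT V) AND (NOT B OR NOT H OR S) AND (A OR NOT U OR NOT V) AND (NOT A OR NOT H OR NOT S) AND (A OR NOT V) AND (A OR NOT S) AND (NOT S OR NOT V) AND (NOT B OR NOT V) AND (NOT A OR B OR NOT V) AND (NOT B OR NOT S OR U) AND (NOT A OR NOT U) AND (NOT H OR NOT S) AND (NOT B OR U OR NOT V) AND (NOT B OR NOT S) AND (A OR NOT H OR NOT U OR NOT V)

Case S = True:
  (A OR NOT S) forces A = True.
  (NOT A OR V) forces V = True.
  Clause (NOT S OR NOT V) is falsified — contradiction.
Case S = False:
  Clause (S) is falsified — contradiction.
Both cases fail, so the formula is unsatisfiable.

No satisfying assignment exists.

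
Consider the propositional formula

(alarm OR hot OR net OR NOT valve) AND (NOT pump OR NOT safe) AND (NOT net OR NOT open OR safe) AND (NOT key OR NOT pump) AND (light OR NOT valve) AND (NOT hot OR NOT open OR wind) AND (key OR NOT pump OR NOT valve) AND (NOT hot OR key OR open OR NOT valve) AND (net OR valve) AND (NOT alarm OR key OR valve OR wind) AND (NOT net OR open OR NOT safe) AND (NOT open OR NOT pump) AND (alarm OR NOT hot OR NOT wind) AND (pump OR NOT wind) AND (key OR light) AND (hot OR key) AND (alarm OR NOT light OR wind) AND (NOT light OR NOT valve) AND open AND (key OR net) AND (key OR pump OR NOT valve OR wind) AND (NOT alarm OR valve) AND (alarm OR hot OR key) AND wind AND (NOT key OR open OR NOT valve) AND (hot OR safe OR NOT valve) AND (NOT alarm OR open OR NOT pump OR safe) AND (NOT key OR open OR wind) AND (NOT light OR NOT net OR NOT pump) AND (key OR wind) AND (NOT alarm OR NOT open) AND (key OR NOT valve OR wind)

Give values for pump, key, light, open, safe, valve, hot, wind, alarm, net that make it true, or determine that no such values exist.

The formula is unsatisfiable.

Case open = True:
  (NOT open OR NOT pump) forces pump = False.
  (pump OR NOT wind) forces wind = False.
  Clause (wind) is falsified — contradiction.
Case open = False:
  Clause (open) is falsified — contradiction.
Both cases fail, so the formula is unsatisfiable.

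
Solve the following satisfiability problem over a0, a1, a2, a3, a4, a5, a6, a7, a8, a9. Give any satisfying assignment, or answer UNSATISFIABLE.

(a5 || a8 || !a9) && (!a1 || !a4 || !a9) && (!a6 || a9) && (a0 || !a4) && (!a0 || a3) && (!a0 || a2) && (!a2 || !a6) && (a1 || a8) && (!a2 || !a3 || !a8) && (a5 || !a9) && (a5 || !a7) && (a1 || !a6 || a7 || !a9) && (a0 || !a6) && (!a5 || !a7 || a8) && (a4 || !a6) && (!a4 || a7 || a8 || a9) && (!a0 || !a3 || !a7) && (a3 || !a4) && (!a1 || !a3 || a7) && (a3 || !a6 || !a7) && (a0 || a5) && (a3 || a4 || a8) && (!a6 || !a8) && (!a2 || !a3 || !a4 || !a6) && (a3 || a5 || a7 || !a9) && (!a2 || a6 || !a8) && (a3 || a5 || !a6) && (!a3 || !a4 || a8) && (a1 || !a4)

a0 = False; a1 = False; a2 = False; a3 = True; a4 = False; a5 = True; a6 = False; a7 = False; a8 = True; a9 = True

Set a0 = False.
  then (a0 || !a4) forces a4 = False.
  then (a0 || !a6) forces a6 = False.
  then (a0 || a5) forces a5 = True.
Set a1 = False.
  then (a1 || a8) forces a8 = True.
  then (!a2 || a6 || !a8) forces a2 = False.
Set a3 = True.
Set a7 = False.
Set a9 = True.
All clauses satisfied.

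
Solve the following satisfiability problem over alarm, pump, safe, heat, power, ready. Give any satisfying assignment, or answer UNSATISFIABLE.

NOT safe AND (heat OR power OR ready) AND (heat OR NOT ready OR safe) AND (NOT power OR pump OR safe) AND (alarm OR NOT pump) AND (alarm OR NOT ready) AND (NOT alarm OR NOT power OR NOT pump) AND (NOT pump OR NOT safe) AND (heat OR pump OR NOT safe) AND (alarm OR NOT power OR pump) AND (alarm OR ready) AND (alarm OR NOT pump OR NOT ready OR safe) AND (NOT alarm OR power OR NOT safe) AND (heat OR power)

alarm: True, pump: True, safe: False, heat: True, power: False, ready: True

Unit clause (NOT safe) forces safe = False.
Try alarm = False:
  (alarm OR NOT pump) forces pump = False.
  (NOT power OR pump OR safe) forces power = False.
  (alarm OR NOT ready) forces ready = False.
  clause (alarm OR ready) is falsified — backtrack.
So alarm = True.
Set pump = True.
  then (NOT alarm OR NOT power OR NOT pump) forces power = False.
  then (heat OR power) forces heat = True.
Set ready = True.
All clauses satisfied.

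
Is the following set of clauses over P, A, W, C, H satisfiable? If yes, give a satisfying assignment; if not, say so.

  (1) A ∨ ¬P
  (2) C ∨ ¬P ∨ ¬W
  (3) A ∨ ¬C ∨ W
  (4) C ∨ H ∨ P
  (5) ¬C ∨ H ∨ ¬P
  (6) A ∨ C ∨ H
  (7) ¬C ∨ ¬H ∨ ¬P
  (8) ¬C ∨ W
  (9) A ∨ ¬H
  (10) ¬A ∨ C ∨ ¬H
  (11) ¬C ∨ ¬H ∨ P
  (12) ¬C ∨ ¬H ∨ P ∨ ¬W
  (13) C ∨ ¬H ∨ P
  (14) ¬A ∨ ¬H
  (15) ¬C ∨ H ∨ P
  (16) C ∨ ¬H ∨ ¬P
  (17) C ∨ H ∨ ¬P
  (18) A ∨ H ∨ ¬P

UNSATISFIABLE

Case H = True:
  (A ∨ ¬H) forces A = True.
  Clause (¬A ∨ ¬H) is falsified — contradiction.
Case H = False:
  If C = True:
    (¬C ∨ H ∨ ¬P) forces P = False.
    clause (¬C ∨ H ∨ P) is falsified.
  If C = False:
    (C ∨ H ∨ P) forces P = True.
    clause (C ∨ H ∨ ¬P) is falsified.
  Every sub-case reaches a contradiction.
Both cases fail, so the formula is unsatisfiable.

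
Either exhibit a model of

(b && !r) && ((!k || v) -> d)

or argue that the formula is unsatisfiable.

k = False, d = True, b = True, v = False, r = False

  b && !r = True
    !r = True
  (!k || v) -> d = True
    !k || v = True
      !k = True
Both conjuncts True, so the formula holds.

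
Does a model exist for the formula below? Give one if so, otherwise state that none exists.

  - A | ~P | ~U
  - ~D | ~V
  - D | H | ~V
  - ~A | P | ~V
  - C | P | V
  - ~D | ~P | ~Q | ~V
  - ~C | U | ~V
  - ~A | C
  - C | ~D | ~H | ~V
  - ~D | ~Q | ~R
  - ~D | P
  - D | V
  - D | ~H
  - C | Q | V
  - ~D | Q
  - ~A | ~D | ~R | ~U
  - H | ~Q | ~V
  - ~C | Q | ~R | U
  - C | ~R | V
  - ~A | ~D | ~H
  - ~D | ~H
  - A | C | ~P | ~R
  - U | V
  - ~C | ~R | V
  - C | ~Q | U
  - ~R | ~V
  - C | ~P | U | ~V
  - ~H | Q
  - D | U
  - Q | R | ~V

C = True, P = True, V = False, R = False, D = True, U = True, H = False, A = True, Q = True

Set C = True.
Set P = True.
Try V = True:
  (~D | ~V) forces D = False.
  (D | H | ~V) forces H = True.
  clause (D | ~H) is falsified — backtrack.
So V = False.
  then (D | V) forces D = True.
  then (~D | Q) forces Q = True.
  then (~D | ~H) forces H = False.
  then (U | V) forces U = True.
  then (~C | ~R | V) forces R = False.
  then (A | ~P | ~U) forces A = True.
All clauses satisfied.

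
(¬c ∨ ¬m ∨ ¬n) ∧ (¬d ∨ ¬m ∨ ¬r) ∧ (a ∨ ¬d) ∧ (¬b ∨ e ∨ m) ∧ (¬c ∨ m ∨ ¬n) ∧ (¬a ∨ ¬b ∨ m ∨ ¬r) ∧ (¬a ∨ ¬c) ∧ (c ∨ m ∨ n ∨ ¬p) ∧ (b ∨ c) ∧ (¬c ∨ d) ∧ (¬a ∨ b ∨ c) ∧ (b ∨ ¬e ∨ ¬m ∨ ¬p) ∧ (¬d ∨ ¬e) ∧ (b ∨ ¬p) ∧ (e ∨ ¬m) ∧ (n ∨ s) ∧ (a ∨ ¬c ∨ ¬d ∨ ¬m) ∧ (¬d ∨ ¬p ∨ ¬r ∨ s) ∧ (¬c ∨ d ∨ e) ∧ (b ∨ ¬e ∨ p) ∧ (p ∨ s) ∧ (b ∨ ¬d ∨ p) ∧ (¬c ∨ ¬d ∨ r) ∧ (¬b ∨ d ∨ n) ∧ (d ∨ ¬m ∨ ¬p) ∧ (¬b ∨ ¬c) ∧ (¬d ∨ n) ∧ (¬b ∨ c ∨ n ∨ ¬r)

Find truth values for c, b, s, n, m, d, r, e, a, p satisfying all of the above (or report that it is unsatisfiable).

c=F; b=T; s=T; n=T; m=T; d=F; r=F; e=T; a=F; p=F

Try c = True:
  (¬a ∨ ¬c) forces a = False.
  (a ∨ ¬d) forces d = False.
  clause (¬c ∨ d) is falsified — backtrack.
So c = False.
  then (b ∨ c) forces b = True.
Set s = True.
Set n = True.
Set m = True.
  then (e ∨ ¬m) forces e = True.
  then (¬d ∨ ¬e) forces d = False.
  then (d ∨ ¬m ∨ ¬p) forces p = False.
Set r = False.
Set a = False.
All clauses satisfied.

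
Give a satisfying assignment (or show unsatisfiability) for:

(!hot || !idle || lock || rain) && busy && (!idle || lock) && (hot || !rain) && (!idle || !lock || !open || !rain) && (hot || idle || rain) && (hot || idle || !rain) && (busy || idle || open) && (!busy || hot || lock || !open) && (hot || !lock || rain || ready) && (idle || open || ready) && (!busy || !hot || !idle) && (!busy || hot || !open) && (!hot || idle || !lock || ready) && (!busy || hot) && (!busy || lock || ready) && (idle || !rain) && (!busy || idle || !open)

Unit clause (busy) forces busy = True.
In (!busy || hot) only hot is left, so hot = True.
In (!busy || !hot || !idle) only !idle is left, so idle = False.
In (idle || !rain) only !rain is left, so rain = False.
In (!busy || idle || !open) only !open is left, so open = False.
In (idle || open || ready) only ready is left, so ready = True.
Set lock = True.
All clauses satisfied.

busy = True, rain = False, ready = True, idle = False, lock = True, hot = True, open = False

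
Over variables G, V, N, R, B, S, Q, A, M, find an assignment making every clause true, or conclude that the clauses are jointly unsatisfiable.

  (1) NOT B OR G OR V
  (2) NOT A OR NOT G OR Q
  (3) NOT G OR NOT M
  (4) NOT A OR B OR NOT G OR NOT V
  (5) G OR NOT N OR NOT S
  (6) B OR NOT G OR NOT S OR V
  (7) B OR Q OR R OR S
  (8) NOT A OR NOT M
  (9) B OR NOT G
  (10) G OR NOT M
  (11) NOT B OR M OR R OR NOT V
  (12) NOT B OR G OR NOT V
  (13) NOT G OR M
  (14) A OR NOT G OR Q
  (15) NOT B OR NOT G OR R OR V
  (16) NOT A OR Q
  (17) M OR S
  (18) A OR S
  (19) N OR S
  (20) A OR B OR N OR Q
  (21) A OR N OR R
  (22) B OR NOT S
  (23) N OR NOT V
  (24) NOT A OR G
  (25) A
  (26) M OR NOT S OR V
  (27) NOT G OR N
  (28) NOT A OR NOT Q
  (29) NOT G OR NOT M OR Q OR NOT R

UNSATISFIABLE

Case Q = True:
  (A) forces A = True.
  Clause (NOT A OR NOT Q) is falsified — contradiction.
Case Q = False:
  (NOT A OR Q) forces A = False.
  Clause (A) is falsified — contradiction.
Both cases fail, so the formula is unsatisfiable.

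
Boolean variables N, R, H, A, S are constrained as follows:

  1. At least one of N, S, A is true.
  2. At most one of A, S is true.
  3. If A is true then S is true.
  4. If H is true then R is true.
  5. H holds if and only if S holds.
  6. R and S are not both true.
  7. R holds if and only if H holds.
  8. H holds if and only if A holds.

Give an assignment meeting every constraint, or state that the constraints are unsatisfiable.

N=T; R=F; H=F; A=F; S=F

  (1) {N, S, A}: 1 true — at least one ✓
  (2) {A, S}: 0 true — at most one ✓
  (3) A=F ⇒ S: vacuous ✓
  (4) H=F ⇒ R: vacuous ✓
  (5) H=F, S=F — same ✓
  (6) R=F, S=F — not both ✓
  (7) R=F, H=F — same ✓
  (8) H=F, A=F — same ✓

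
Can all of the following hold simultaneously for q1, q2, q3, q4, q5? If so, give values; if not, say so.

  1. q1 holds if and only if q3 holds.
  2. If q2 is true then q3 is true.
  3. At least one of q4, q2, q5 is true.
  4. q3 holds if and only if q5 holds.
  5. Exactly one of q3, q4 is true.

q1 = True; q2 = True; q3 = True; q4 = False; q5 = True

  (1) q1=T, q3=T — same ✓
  (2) q2=T ⇒ q3: T ✓
  (3) {q4, q2, q5}: 2 true — at least one ✓
  (4) q3=T, q5=T — same ✓
  (5) {q3, q4}: 1 true — exactly one ✓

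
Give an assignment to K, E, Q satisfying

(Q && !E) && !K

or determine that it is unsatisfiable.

K = False; E = False; Q = True

  Q && !E = True
    !E = True
  !K = True
Both conjuncts True, so the formula holds.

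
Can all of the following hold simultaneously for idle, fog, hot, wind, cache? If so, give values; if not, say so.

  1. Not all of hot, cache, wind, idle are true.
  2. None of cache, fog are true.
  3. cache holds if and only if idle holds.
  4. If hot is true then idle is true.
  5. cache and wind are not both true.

idle=F, fog=F, hot=F, wind=F, cache=F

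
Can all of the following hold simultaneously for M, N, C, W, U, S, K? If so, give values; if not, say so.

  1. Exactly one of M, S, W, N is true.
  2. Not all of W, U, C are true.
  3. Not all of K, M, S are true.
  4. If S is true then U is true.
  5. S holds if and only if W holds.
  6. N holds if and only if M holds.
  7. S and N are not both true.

UNSATISFIABLE

Case W = True:
  (1) with W=T forces M = False.
  (1) with W=T forces S = False.
  Constraint (5) is violated (S=F, W=T) — contradiction.
Case W = False:
  (5) with W=F forces S = False.
  If M = True:
    (1) with M=T forces N = False.
    now (6) is violated (N=F, M=T).
  If M = False:
    (1) with M=F, S=F, W=F forces N = True.
    now (6) is violated (N=T, M=F).
  Every sub-case reaches a contradiction.
Both cases fail — unsatisfiable.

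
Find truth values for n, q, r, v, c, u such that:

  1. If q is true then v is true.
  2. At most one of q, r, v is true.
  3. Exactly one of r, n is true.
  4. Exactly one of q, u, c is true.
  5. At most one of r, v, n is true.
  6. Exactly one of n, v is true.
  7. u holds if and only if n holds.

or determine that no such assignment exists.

n = True; q = False; r = False; v = False; c = False; u = True

  (1) q=F ⇒ v: vacuous ✓
  (2) {q, r, v}: 0 true — at most one ✓
  (3) {r, n}: 1 true — exactly one ✓
  (4) {q, u, c}: 1 true — exactly one ✓
  (5) {r, v, n}: 1 true — at most one ✓
  (6) {n, v}: 1 true — exactly one ✓
  (7) u=T, n=T — same ✓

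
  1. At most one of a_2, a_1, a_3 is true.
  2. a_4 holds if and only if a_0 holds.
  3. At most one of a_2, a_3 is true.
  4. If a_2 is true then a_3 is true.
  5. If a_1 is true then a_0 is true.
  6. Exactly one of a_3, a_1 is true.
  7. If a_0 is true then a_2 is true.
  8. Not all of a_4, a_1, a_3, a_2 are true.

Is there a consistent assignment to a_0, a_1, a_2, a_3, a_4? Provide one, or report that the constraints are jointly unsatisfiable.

a_0: False; a_1: False; a_2: False; a_3: True; a_4: False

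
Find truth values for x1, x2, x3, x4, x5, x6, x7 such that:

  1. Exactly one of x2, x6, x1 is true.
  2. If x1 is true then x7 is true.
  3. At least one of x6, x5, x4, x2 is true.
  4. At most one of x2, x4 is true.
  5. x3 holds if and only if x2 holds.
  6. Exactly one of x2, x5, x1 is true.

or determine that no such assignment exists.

x1 = False, x2 = True, x3 = True, x4 = False, x5 = False, x6 = False, x7 = True

  (1) {x2, x6, x1}: 1 true — exactly one ✓
  (2) x1=F ⇒ x7: vacuous ✓
  (3) {x6, x5, x4, x2}: 1 true — at least one ✓
  (4) {x2, x4}: 1 true — at most one ✓
  (5) x3=T, x2=T — same ✓
  (6) {x2, x5, x1}: 1 true — exactly one ✓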